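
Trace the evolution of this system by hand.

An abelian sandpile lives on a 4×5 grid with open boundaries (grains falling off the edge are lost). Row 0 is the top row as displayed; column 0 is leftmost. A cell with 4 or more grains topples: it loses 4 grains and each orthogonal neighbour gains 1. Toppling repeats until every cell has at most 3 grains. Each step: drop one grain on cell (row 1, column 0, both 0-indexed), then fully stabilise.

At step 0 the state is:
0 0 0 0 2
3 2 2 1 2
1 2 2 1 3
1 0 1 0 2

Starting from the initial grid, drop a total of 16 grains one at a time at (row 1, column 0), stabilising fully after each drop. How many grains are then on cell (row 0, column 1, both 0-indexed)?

step 0: 0 0 0 0 2
3 2 2 1 2
1 2 2 1 3
1 0 1 0 2
step 1: 1 0 0 0 2
0 3 2 1 2
2 2 2 1 3
1 0 1 0 2
step 2: 1 0 0 0 2
1 3 2 1 2
2 2 2 1 3
1 0 1 0 2
step 3: 1 0 0 0 2
2 3 2 1 2
2 2 2 1 3
1 0 1 0 2
step 4: 1 0 0 0 2
3 3 2 1 2
2 2 2 1 3
1 0 1 0 2
step 5: 2 1 0 0 2
1 0 3 1 2
3 3 2 1 3
1 0 1 0 2
step 6: 2 1 0 0 2
2 0 3 1 2
3 3 2 1 3
1 0 1 0 2
step 7: 2 1 0 0 2
3 0 3 1 2
3 3 2 1 3
1 0 1 0 2
step 8: 3 1 0 0 2
1 2 3 1 2
1 0 3 1 3
2 1 1 0 2
step 9: 3 1 0 0 2
2 2 3 1 2
1 0 3 1 3
2 1 1 0 2
step 10: 3 1 0 0 2
3 2 3 1 2
1 0 3 1 3
2 1 1 0 2
step 11: 0 2 0 0 2
1 3 3 1 2
2 0 3 1 3
2 1 1 0 2
step 12: 0 2 0 0 2
2 3 3 1 2
2 0 3 1 3
2 1 1 0 2
step 13: 0 2 0 0 2
3 3 3 1 2
2 0 3 1 3
2 1 1 0 2
step 14: 1 3 1 0 2
1 1 1 2 2
3 2 0 2 3
2 1 2 0 2
step 15: 1 3 1 0 2
2 1 1 2 2
3 2 0 2 3
2 1 2 0 2
step 16: 1 3 1 0 2
3 1 1 2 2
3 2 0 2 3
2 1 2 0 2

3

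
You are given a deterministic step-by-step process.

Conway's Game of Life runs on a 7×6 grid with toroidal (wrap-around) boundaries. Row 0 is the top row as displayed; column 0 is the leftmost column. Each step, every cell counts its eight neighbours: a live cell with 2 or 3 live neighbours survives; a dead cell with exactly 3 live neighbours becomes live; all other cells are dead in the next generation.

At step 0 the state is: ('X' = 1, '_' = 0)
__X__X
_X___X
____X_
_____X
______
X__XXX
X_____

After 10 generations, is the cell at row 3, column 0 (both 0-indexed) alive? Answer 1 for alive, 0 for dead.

gen 0: __X__X
_X___X
____X_
_____X
______
X__XXX
X_____
gen 1: _X___X
X___XX
X___XX
______
X_____
X___XX
XX_X__
gen 2: _XX___
_X____
X___X_
X_____
X_____
____X_
_XX___
gen 3: X_____
XXX___
XX___X
XX____
_____X
_X____
_XXX__
gen 4: X__X__
__X___
_____X
_X____
_X____
XX____
XXX___
gen 5: X__X__
______
______
X_____
_XX___
______
__X__X
gen 6: ______
______
______
_X____
_X____
_XX___
______
gen 7: ______
______
______
______
XX____
_XX___
______
gen 8: ______
______
______
______
XXX___
XXX___
______
gen 9: ______
______
______
_X____
X_X___
X_X___
_X____
gen 10: ______
______
______
_X____
X_X___
X_X___
_X____

0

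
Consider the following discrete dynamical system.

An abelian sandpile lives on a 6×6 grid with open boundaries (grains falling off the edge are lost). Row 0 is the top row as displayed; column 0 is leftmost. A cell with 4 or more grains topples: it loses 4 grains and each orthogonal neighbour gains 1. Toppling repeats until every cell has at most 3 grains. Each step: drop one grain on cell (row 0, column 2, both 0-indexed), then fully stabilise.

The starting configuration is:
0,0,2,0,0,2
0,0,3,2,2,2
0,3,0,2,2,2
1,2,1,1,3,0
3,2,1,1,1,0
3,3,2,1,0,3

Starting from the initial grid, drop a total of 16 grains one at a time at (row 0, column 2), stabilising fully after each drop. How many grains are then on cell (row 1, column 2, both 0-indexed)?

step 0: 0,0,2,0,0,2
0,0,3,2,2,2
0,3,0,2,2,2
1,2,1,1,3,0
3,2,1,1,1,0
3,3,2,1,0,3
step 1: 0,0,3,0,0,2
0,0,3,2,2,2
0,3,0,2,2,2
1,2,1,1,3,0
3,2,1,1,1,0
3,3,2,1,0,3
step 2: 0,1,1,1,0,2
0,1,0,3,2,2
0,3,1,2,2,2
1,2,1,1,3,0
3,2,1,1,1,0
3,3,2,1,0,3
step 3: 0,1,2,1,0,2
0,1,0,3,2,2
0,3,1,2,2,2
1,2,1,1,3,0
3,2,1,1,1,0
3,3,2,1,0,3
step 4: 0,1,3,1,0,2
0,1,0,3,2,2
0,3,1,2,2,2
1,2,1,1,3,0
3,2,1,1,1,0
3,3,2,1,0,3
step 5: 0,2,0,2,0,2
0,1,1,3,2,2
0,3,1,2,2,2
1,2,1,1,3,0
3,2,1,1,1,0
3,3,2,1,0,3
step 6: 0,2,1,2,0,2
0,1,1,3,2,2
0,3,1,2,2,2
1,2,1,1,3,0
3,2,1,1,1,0
3,3,2,1,0,3
step 7: 0,2,2,2,0,2
0,1,1,3,2,2
0,3,1,2,2,2
1,2,1,1,3,0
3,2,1,1,1,0
3,3,2,1,0,3
step 8: 0,2,3,2,0,2
0,1,1,3,2,2
0,3,1,2,2,2
1,2,1,1,3,0
3,2,1,1,1,0
3,3,2,1,0,3
step 9: 0,3,0,3,0,2
0,1,2,3,2,2
0,3,1,2,2,2
1,2,1,1,3,0
3,2,1,1,1,0
3,3,2,1,0,3
step 10: 0,3,1,3,0,2
0,1,2,3,2,2
0,3,1,2,2,2
1,2,1,1,3,0
3,2,1,1,1,0
3,3,2,1,0,3
step 11: 0,3,2,3,0,2
0,1,2,3,2,2
0,3,1,2,2,2
1,2,1,1,3,0
3,2,1,1,1,0
3,3,2,1,0,3
step 12: 0,3,3,3,0,2
0,1,2,3,2,2
0,3,1,2,2,2
1,2,1,1,3,0
3,2,1,1,1,0
3,3,2,1,0,3
step 13: 1,0,3,1,1,2
0,3,0,1,3,2
0,3,2,3,2,2
1,2,1,1,3,0
3,2,1,1,1,0
3,3,2,1,0,3
step 14: 1,1,0,2,1,2
0,3,1,1,3,2
0,3,2,3,2,2
1,2,1,1,3,0
3,2,1,1,1,0
3,3,2,1,0,3
step 15: 1,1,1,2,1,2
0,3,1,1,3,2
0,3,2,3,2,2
1,2,1,1,3,0
3,2,1,1,1,0
3,3,2,1,0,3
step 16: 1,1,2,2,1,2
0,3,1,1,3,2
0,3,2,3,2,2
1,2,1,1,3,0
3,2,1,1,1,0
3,3,2,1,0,3

1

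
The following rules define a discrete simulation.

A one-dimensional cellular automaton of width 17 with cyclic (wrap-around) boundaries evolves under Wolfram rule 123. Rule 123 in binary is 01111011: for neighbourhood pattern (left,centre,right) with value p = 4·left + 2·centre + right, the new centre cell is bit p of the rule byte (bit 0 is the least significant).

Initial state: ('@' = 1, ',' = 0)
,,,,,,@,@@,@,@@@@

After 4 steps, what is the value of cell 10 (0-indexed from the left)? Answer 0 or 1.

[0] ,,,,,,@,@@,@,@@@@
[1] @@@@@@,@@@@,@@,,@
[2] ,,,,,@@@,,@@@@@@@
[3] @@@@@@,@@@@,,,,,@
[4] ,,,,,@@@,,@@@@@@@

1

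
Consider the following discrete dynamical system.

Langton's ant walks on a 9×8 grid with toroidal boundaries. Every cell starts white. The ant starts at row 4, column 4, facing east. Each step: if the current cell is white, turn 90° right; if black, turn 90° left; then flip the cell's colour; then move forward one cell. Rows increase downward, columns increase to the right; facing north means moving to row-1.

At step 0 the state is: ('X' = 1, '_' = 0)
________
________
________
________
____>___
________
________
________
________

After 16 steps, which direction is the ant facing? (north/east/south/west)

0) ________
________
________
________
____>___
________
________
________
________
1) ________
________
________
________
____X___
____v___
________
________
________
2) ________
________
________
________
____X___
___<X___
________
________
________
3) ________
________
________
________
___^X___
___XX___
________
________
________
4) ________
________
________
________
___X>___
___XX___
________
________
________
5) ________
________
________
____^___
___X____
___XX___
________
________
________
6) ________
________
________
____X>__
___X____
___XX___
________
________
________
7) ________
________
________
____XX__
___X_v__
___XX___
________
________
________
8) ________
________
________
____XX__
___X<X__
___XX___
________
________
________
9) ________
________
________
____^X__
___XXX__
___XX___
________
________
________
10) ________
________
________
___<_X__
___XXX__
___XX___
________
________
________
11) ________
________
___^____
___X_X__
___XXX__
___XX___
________
________
________
12) ________
________
___X>___
___X_X__
___XXX__
___XX___
________
________
________
13) ________
________
___XX___
___XvX__
___XXX__
___XX___
________
________
________
14) ________
________
___XX___
___<XX__
___XXX__
___XX___
________
________
________
15) ________
________
___XX___
____XX__
___vXX__
___XX___
________
________
________
16) ________
________
___XX___
____XX__
____>X__
___XX___
________
________
________

east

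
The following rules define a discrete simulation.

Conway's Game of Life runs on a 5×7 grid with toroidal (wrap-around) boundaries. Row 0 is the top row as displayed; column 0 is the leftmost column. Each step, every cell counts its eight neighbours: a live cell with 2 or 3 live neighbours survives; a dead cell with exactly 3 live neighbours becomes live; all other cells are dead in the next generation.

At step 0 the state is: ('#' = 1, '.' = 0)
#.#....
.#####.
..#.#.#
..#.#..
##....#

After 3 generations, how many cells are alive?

12

t=0: #.#....
.#####.
..#.#.#
..#.#..
##....#
t=1: ....##.
#...###
.......
..#...#
#.##..#
t=2: .#.....
....#.#
#......
####..#
#####.#
t=3: .#..#.#
#......
..##.#.
....##.
....###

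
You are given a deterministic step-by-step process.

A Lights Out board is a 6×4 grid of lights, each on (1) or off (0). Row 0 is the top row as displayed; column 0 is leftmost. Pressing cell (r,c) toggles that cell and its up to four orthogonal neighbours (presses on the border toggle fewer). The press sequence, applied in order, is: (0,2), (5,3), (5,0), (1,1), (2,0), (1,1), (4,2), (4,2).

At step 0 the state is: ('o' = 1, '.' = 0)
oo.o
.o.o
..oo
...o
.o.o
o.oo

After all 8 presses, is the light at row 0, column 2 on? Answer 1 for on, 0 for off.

k=0  oo.o
.o.o
..oo
...o
.o.o
o.oo
k=1  o.o.
.ooo
..oo
...o
.o.o
o.oo
k=2  o.o.
.ooo
..oo
...o
.o..
o...
k=3  o.o.
.ooo
..oo
...o
oo..
.o..
k=4  ooo.
o..o
.ooo
...o
oo..
.o..
k=5  ooo.
...o
o.oo
o..o
oo..
.o..
k=6  o.o.
oooo
oooo
o..o
oo..
.o..
k=7  o.o.
oooo
oooo
o.oo
o.oo
.oo.
k=8  o.o.
oooo
oooo
o..o
oo..
.o..

1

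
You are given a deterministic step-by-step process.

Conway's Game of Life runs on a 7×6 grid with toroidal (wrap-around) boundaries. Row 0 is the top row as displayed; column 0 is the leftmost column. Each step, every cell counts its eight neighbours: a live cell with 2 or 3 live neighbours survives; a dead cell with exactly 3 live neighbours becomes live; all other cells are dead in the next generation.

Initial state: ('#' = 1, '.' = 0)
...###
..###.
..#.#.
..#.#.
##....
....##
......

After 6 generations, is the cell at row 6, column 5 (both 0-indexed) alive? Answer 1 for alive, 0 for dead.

0

0) ...###
..###.
..#.#.
..#.#.
##....
....##
......
1) ..#..#
..#...
.##.##
..#..#
##.##.
#....#
...#..
2) ..##..
#.#.##
###.##
......
.####.
####.#
#...##
3) ..#...
......
..#.#.
......
....##
......
......
4) ......
...#..
......
...###
......
......
......
5) ......
......
...#..
....#.
....#.
......
......
6) ......
......
......
...##.
......
......
......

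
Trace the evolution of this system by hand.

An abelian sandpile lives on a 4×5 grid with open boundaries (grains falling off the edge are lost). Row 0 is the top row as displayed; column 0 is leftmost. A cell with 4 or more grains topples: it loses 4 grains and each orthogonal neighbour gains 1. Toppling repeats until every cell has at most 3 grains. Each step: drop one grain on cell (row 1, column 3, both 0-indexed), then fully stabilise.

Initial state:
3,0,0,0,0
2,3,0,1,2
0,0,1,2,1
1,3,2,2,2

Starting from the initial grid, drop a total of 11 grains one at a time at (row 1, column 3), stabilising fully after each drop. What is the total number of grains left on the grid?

0) 3,0,0,0,0
2,3,0,1,2
0,0,1,2,1
1,3,2,2,2
1) 3,0,0,0,0
2,3,0,2,2
0,0,1,2,1
1,3,2,2,2
2) 3,0,0,0,0
2,3,0,3,2
0,0,1,2,1
1,3,2,2,2
3) 3,0,0,1,0
2,3,1,0,3
0,0,1,3,1
1,3,2,2,2
4) 3,0,0,1,0
2,3,1,1,3
0,0,1,3,1
1,3,2,2,2
5) 3,0,0,1,0
2,3,1,2,3
0,0,1,3,1
1,3,2,2,2
6) 3,0,0,1,0
2,3,1,3,3
0,0,1,3,1
1,3,2,2,2
7) 3,0,0,2,1
2,3,2,2,0
0,0,2,0,3
1,3,2,3,2
8) 3,0,0,2,1
2,3,2,3,0
0,0,2,0,3
1,3,2,3,2
9) 3,0,0,3,1
2,3,3,0,1
0,0,2,1,3
1,3,2,3,2
10) 3,0,0,3,1
2,3,3,1,1
0,0,2,1,3
1,3,2,3,2
11) 3,0,0,3,1
2,3,3,2,1
0,0,2,1,3
1,3,2,3,2

35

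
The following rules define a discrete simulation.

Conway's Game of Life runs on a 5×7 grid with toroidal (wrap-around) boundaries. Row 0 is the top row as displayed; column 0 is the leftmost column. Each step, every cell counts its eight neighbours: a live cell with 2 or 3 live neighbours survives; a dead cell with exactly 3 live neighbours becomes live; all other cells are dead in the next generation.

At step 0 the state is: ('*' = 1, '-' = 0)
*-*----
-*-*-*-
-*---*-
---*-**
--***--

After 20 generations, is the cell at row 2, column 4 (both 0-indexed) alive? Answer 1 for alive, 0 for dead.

gen 0: *-*----
-*-*-*-
-*---*-
---*-**
--***--
gen 1: -------
**--*-*
*----*-
---*-**
-**-***
gen 2: --***--
**---**
-*-----
-***---
*-***-*
gen 3: -------
**-****
------*
----*--
*----*-
gen 4: -*-----
*---***
---*--*
-----**
-------
gen 5: *----**
*---***
-------
-----**
-------
gen 6: *---*--
*---*--
*---*--
-------
*------
gen 7: **----*
**-****
-------
-------
-------
gen 8: -**-*--
-**-**-
*---***
-------
*------
gen 9: *-*-**-
--*----
**-**-*
*----*-
-*-----
gen 10: --**---
--*----
*******
--*-**-
**--**-
gen 11: --***--
*----**
*-----*
-------
-*---**
gen 12: -****--
**-***-
*----*-
-----*-
--****-
gen 13: *-----*
*----*-
**---*-
---*-*-
-*---*-
gen 14: **---*-
-----*-
**---*-
***--*-
*---**-
gen 15: **---*-
----**-
*-*-**-
--*--*-
--*-**-
gen 16: -*-*---
*--*---
-*-----
--*----
--****-
gen 17: -*-----
**-----
-**----
-**-*--
-*--*--
gen 18: -**----
*------
---*---
*------
**-*---
gen 19: --*----
-**----
-------
***----
*------
gen 20: --*----
-**----
*------
**-----
*-*----

0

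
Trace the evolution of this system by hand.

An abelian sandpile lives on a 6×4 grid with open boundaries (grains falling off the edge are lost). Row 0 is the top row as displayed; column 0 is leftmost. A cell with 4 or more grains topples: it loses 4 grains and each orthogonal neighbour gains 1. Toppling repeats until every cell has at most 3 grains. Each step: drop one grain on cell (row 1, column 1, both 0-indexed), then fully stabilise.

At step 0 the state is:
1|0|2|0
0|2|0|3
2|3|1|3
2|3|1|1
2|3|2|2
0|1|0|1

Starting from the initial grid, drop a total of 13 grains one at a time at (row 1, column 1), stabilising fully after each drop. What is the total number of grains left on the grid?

40

[0] 1|0|2|0
0|2|0|3
2|3|1|3
2|3|1|1
2|3|2|2
0|1|0|1
[1] 1|0|2|0
0|3|0|3
2|3|1|3
2|3|1|1
2|3|2|2
0|1|0|1
[2] 1|1|2|0
1|1|1|3
3|1|2|3
3|1|2|1
3|0|3|2
0|2|0|1
[3] 1|1|2|0
1|2|1|3
3|1|2|3
3|1|2|1
3|0|3|2
0|2|0|1
[4] 1|1|2|0
1|3|1|3
3|1|2|3
3|1|2|1
3|0|3|2
0|2|0|1
[5] 1|2|2|0
2|0|2|3
3|2|2|3
3|1|2|1
3|0|3|2
0|2|0|1
[6] 1|2|2|0
2|1|2|3
3|2|2|3
3|1|2|1
3|0|3|2
0|2|0|1
[7] 1|2|2|0
2|2|2|3
3|2|2|3
3|1|2|1
3|0|3|2
0|2|0|1
[8] 1|2|2|0
2|3|2|3
3|2|2|3
3|1|2|1
3|0|3|2
0|2|0|1
[9] 1|3|2|0
3|0|3|3
3|3|2|3
3|1|2|1
3|0|3|2
0|2|0|1
[10] 1|3|2|0
3|1|3|3
3|3|2|3
3|1|2|1
3|0|3|2
0|2|0|1
[11] 1|3|2|0
3|2|3|3
3|3|2|3
3|1|2|1
3|0|3|2
0|2|0|1
[12] 1|3|2|0
3|3|3|3
3|3|2|3
3|1|2|1
3|0|3|2
0|2|0|1
[13] 3|2|1|2
2|1|0|2
2|3|2|1
1|3|3|2
0|1|3|2
1|2|0|1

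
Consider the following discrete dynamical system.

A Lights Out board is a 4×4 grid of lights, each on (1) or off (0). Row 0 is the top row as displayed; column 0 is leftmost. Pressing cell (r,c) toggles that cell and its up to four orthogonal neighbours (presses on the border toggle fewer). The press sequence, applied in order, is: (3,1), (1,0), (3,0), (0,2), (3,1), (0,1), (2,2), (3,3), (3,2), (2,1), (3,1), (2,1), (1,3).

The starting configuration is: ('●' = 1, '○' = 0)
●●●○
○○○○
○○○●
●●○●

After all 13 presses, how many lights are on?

8

k=0  ●●●○
○○○○
○○○●
●●○●
k=1  ●●●○
○○○○
○●○●
○○●●
k=2  ○●●○
●●○○
●●○●
○○●●
k=3  ○●●○
●●○○
○●○●
●●●●
k=4  ○○○●
●●●○
○●○●
●●●●
k=5  ○○○●
●●●○
○○○●
○○○●
k=6  ●●●●
●○●○
○○○●
○○○●
k=7  ●●●●
●○○○
○●●○
○○●●
k=8  ●●●●
●○○○
○●●●
○○○○
k=9  ●●●●
●○○○
○●○●
○●●●
k=10  ●●●●
●●○○
●○●●
○○●●
k=11  ●●●●
●●○○
●●●●
●●○●
k=12  ●●●●
●○○○
○○○●
●○○●
k=13  ●●●○
●○●●
○○○○
●○○●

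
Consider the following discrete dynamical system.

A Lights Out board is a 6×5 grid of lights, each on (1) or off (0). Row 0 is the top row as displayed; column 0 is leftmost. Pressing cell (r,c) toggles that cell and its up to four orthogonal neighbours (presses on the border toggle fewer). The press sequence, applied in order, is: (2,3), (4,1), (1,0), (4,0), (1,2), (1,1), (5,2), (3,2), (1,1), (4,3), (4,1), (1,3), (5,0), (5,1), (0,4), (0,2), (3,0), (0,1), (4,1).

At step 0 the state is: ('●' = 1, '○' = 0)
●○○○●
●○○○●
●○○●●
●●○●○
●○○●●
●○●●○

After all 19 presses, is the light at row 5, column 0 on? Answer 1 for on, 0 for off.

t=0: ●○○○●
●○○○●
●○○●●
●●○●○
●○○●●
●○●●○
t=1: ●○○○●
●○○●●
●○●○○
●●○○○
●○○●●
●○●●○
t=2: ●○○○●
●○○●●
●○●○○
●○○○○
○●●●●
●●●●○
t=3: ○○○○●
○●○●●
○○●○○
●○○○○
○●●●●
●●●●○
t=4: ○○○○●
○●○●●
○○●○○
○○○○○
●○●●●
○●●●○
t=5: ○○●○●
○○●○●
○○○○○
○○○○○
●○●●●
○●●●○
t=6: ○●●○●
●●○○●
○●○○○
○○○○○
●○●●●
○●●●○
t=7: ○●●○●
●●○○●
○●○○○
○○○○○
●○○●●
○○○○○
t=8: ○●●○●
●●○○●
○●●○○
○●●●○
●○●●●
○○○○○
t=9: ○○●○●
○○●○●
○○●○○
○●●●○
●○●●●
○○○○○
t=10: ○○●○●
○○●○●
○○●○○
○●●○○
●○○○○
○○○●○
t=11: ○○●○●
○○●○●
○○●○○
○○●○○
○●●○○
○●○●○
t=12: ○○●●●
○○○●○
○○●●○
○○●○○
○●●○○
○●○●○
t=13: ○○●●●
○○○●○
○○●●○
○○●○○
●●●○○
●○○●○
t=14: ○○●●●
○○○●○
○○●●○
○○●○○
●○●○○
○●●●○
t=15: ○○●○○
○○○●●
○○●●○
○○●○○
●○●○○
○●●●○
t=16: ○●○●○
○○●●●
○○●●○
○○●○○
●○●○○
○●●●○
t=17: ○●○●○
○○●●●
●○●●○
●●●○○
○○●○○
○●●●○
t=18: ●○●●○
○●●●●
●○●●○
●●●○○
○○●○○
○●●●○
t=19: ●○●●○
○●●●●
●○●●○
●○●○○
●●○○○
○○●●○

0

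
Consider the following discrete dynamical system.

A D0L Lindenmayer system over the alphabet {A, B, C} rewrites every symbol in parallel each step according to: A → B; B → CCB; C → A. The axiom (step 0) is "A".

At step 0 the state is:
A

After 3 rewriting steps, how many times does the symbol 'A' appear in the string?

2

0) A
1) B
2) CCB
3) AACCB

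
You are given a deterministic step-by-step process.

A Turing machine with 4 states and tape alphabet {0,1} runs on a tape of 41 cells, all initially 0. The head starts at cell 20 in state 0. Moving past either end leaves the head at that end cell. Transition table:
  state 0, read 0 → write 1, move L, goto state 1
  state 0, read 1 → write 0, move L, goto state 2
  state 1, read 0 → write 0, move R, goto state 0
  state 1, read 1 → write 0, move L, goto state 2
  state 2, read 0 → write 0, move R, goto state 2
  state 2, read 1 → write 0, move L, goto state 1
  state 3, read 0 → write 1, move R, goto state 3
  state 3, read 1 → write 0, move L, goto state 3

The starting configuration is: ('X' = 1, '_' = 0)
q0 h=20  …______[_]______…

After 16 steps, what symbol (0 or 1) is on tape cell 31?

t=0: q0 h=20  …______[_]______…
t=1: q1 h=19  …______[_]X_____…
t=2: q0 h=20  …______[X]______…
t=3: q2 h=19  …______[_]______…
t=4: q2 h=20  …______[_]______…
t=5: q2 h=21  …______[_]______…
t=6: q2 h=22  …______[_]______…
t=7: q2 h=23  …______[_]______…
t=8: q2 h=24  …______[_]______…
t=9: q2 h=25  …______[_]______…
t=10: q2 h=26  …______[_]______…
t=11: q2 h=27  …______[_]______…
t=12: q2 h=28  …______[_]______…
t=13: q2 h=29  …______[_]______…
t=14: q2 h=30  …______[_]______…
t=15: q2 h=31  …______[_]______…
t=16: q2 h=32  …______[_]______…

0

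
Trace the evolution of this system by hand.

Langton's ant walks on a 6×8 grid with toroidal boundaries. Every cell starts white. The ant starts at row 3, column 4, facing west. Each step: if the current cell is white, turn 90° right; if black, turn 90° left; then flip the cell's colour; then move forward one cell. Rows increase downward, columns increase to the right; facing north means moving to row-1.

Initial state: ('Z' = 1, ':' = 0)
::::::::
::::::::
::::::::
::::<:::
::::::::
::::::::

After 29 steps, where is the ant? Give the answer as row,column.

4,6

t=0: ::::::::
::::::::
::::::::
::::<:::
::::::::
::::::::
t=1: ::::::::
::::::::
::::^:::
::::Z:::
::::::::
::::::::
t=2: ::::::::
::::::::
::::Z>::
::::Z:::
::::::::
::::::::
t=3: ::::::::
::::::::
::::ZZ::
::::Zv::
::::::::
::::::::
t=4: ::::::::
::::::::
::::ZZ::
::::<Z::
::::::::
::::::::
t=5: ::::::::
::::::::
::::ZZ::
:::::Z::
::::v:::
::::::::
t=6: ::::::::
::::::::
::::ZZ::
:::::Z::
:::<Z:::
::::::::
t=7: ::::::::
::::::::
::::ZZ::
:::^:Z::
:::ZZ:::
::::::::
t=8: ::::::::
::::::::
::::ZZ::
:::Z>Z::
:::ZZ:::
::::::::
t=9: ::::::::
::::::::
::::ZZ::
:::ZZZ::
:::Zv:::
::::::::
t=10: ::::::::
::::::::
::::ZZ::
:::ZZZ::
:::Z:>::
::::::::
t=11: ::::::::
::::::::
::::ZZ::
:::ZZZ::
:::Z:Z::
:::::v::
t=12: ::::::::
::::::::
::::ZZ::
:::ZZZ::
:::Z:Z::
::::<Z::
t=13: ::::::::
::::::::
::::ZZ::
:::ZZZ::
:::Z^Z::
::::ZZ::
t=14: ::::::::
::::::::
::::ZZ::
:::ZZZ::
:::ZZ>::
::::ZZ::
t=15: ::::::::
::::::::
::::ZZ::
:::ZZ^::
:::ZZ:::
::::ZZ::
t=16: ::::::::
::::::::
::::ZZ::
:::Z<:::
:::ZZ:::
::::ZZ::
t=17: ::::::::
::::::::
::::ZZ::
:::Z::::
:::Zv:::
::::ZZ::
t=18: ::::::::
::::::::
::::ZZ::
:::Z::::
:::Z:>::
::::ZZ::
t=19: ::::::::
::::::::
::::ZZ::
:::Z::::
:::Z:Z::
::::Zv::
t=20: ::::::::
::::::::
::::ZZ::
:::Z::::
:::Z:Z::
::::Z:>:
t=21: ::::::v:
::::::::
::::ZZ::
:::Z::::
:::Z:Z::
::::Z:Z:
t=22: :::::<Z:
::::::::
::::ZZ::
:::Z::::
:::Z:Z::
::::Z:Z:
t=23: :::::ZZ:
::::::::
::::ZZ::
:::Z::::
:::Z:Z::
::::Z^Z:
t=24: :::::ZZ:
::::::::
::::ZZ::
:::Z::::
:::Z:Z::
::::ZZ>:
t=25: :::::ZZ:
::::::::
::::ZZ::
:::Z::::
:::Z:Z^:
::::ZZ::
t=26: :::::ZZ:
::::::::
::::ZZ::
:::Z::::
:::Z:ZZ>
::::ZZ::
t=27: :::::ZZ:
::::::::
::::ZZ::
:::Z::::
:::Z:ZZZ
::::ZZ:v
t=28: :::::ZZ:
::::::::
::::ZZ::
:::Z::::
:::Z:ZZZ
::::ZZ<Z
t=29: :::::ZZ:
::::::::
::::ZZ::
:::Z::::
:::Z:Z^Z
::::ZZZZ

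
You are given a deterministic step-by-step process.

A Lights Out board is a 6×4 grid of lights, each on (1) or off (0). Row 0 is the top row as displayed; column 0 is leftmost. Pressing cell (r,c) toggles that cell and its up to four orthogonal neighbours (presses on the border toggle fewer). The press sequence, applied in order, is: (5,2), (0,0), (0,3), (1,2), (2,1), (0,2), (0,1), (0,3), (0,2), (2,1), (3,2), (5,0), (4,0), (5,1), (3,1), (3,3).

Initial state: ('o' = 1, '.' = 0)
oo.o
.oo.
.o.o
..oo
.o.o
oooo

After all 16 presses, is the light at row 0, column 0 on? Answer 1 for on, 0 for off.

step 0: oo.o
.oo.
.o.o
..oo
.o.o
oooo
step 1: oo.o
.oo.
.o.o
..oo
.ooo
o...
step 2: ...o
ooo.
.o.o
..oo
.ooo
o...
step 3: ..o.
oooo
.o.o
..oo
.ooo
o...
step 4: ....
o...
.ooo
..oo
.ooo
o...
step 5: ....
oo..
o..o
.ooo
.ooo
o...
step 6: .ooo
ooo.
o..o
.ooo
.ooo
o...
step 7: o..o
o.o.
o..o
.ooo
.ooo
o...
step 8: o.o.
o.oo
o..o
.ooo
.ooo
o...
step 9: oo.o
o..o
o..o
.ooo
.ooo
o...
step 10: oo.o
oo.o
.ooo
..oo
.ooo
o...
step 11: oo.o
oo.o
.o.o
.o..
.o.o
o...
step 12: oo.o
oo.o
.o.o
.o..
oo.o
.o..
step 13: oo.o
oo.o
.o.o
oo..
...o
oo..
step 14: oo.o
oo.o
.o.o
oo..
.o.o
..o.
step 15: oo.o
oo.o
...o
..o.
...o
..o.
step 16: oo.o
oo.o
....
...o
....
..o.

1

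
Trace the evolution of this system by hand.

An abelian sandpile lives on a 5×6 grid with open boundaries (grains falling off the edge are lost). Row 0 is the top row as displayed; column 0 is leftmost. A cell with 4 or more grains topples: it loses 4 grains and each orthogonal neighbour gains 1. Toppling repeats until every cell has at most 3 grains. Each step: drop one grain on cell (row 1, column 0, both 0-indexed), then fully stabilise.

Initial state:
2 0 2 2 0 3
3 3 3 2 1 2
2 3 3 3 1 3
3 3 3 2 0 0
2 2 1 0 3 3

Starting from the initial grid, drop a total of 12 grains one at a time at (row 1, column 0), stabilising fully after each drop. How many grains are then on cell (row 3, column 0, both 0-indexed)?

k=0  2 0 2 2 0 3
3 3 3 2 1 2
2 3 3 3 1 3
3 3 3 2 0 0
2 2 1 0 3 3
k=1  3 1 3 3 0 3
2 2 2 0 2 2
1 3 3 2 2 3
1 2 2 0 1 0
3 3 2 1 3 3
k=2  3 1 3 3 0 3
3 2 2 0 2 2
1 3 3 2 2 3
1 2 2 0 1 0
3 3 2 1 3 3
k=3  0 2 3 3 0 3
1 3 2 0 2 2
2 3 3 2 2 3
1 2 2 0 1 0
3 3 2 1 3 3
k=4  0 2 3 3 0 3
2 3 2 0 2 2
2 3 3 2 2 3
1 2 2 0 1 0
3 3 2 1 3 3
k=5  0 2 3 3 0 3
3 3 2 0 2 2
2 3 3 2 2 3
1 2 2 0 1 0
3 3 2 1 3 3
k=6  2 0 2 0 1 3
2 3 1 2 2 2
0 2 1 3 2 3
2 3 3 0 1 0
3 3 2 1 3 3
k=7  2 0 2 0 1 3
3 3 1 2 2 2
0 2 1 3 2 3
2 3 3 0 1 0
3 3 2 1 3 3
k=8  3 1 2 0 1 3
1 0 2 2 2 2
1 3 1 3 2 3
2 3 3 0 1 0
3 3 2 1 3 3
k=9  3 1 2 0 1 3
2 0 2 2 2 2
1 3 1 3 2 3
2 3 3 0 1 0
3 3 2 1 3 3
k=10  3 1 2 0 1 3
3 0 2 2 2 2
1 3 1 3 2 3
2 3 3 0 1 0
3 3 2 1 3 3
k=11  0 2 2 0 1 3
1 1 2 2 2 2
2 3 1 3 2 3
2 3 3 0 1 0
3 3 2 1 3 3
k=12  0 2 2 0 1 3
2 1 2 2 2 2
2 3 1 3 2 3
2 3 3 0 1 0
3 3 2 1 3 3

2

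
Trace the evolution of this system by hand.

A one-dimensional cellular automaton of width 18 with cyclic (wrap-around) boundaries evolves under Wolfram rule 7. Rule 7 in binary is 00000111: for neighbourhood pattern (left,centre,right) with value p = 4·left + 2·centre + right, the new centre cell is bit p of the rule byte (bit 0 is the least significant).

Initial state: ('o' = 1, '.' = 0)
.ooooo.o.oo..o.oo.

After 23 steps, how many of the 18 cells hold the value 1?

0) .ooooo.o.oo..o.oo.
1) o......o....oo....
2) o.oooooo.ooo...ooo
3) .............oo...
4) ooooooooooooo...oo
5) ..............oo..
6) oooooooooooooo...o
7) ...............oo.
8) ooooooooooooooo...
9) ................oo
10) .ooooooooooooooo..
11) o................o
12) ..ooooooooooooooo.
13) oo................
14) ...ooooooooooooooo
15) .oo...............
16) o...oooooooooooooo
17) ..oo..............
18) oo...ooooooooooooo
19) ...oo.............
20) ooo...oooooooooooo
21) ....oo............
22) oooo...ooooooooooo
23) .....oo...........

2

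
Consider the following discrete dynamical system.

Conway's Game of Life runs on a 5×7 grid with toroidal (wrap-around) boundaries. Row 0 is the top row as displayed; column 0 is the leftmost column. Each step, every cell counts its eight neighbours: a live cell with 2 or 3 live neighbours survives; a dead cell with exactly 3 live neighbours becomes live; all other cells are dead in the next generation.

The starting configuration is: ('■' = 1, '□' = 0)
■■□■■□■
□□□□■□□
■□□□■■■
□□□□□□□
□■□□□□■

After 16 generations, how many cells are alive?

11

k=0  ■■□■■□■
□□□□■□□
■□□□■■■
□□□□□□□
□■□□□□■
k=1  □■■■■□■
□■□□□□□
□□□□■■■
□□□□□□□
□■■□□■■
k=2  □□□■■□■
□■□□□□■
□□□□□■□
■□□□■□□
□■□□■■■
k=3  □□■■■□■
■□□□■□■
■□□□□■■
■□□□■□□
□□□□□□■
k=4  □□□■■□■
□■□□■□□
□■□□■□□
■□□□□□□
■□□□■□■
k=5  □□□■■□■
■□■□■□□
■■□□□□□
■■□□□■■
■□□■■□■
k=6  □■■□□□■
■□■□■■■
□□■□□■□
□□■□■■□
□■■■□□□
k=7  □□□□■□■
■□■□■□□
□□■□□□□
□□□□■■□
■□□□■■□
k=8  ■■□□■□■
□■□□□■□
□■□□■■□
□□□■■■■
□□□■□□□
k=9  ■■■□■■■
□■■□□□□
■□■■□□□
□□■■□□■
□□■■□□□
k=10  ■□□□■■■
□□□□■■□
■□□□□□□
□□□□■□□
□□□□□□□
k=11  □□□□■□■
■□□□■□□
□□□□■■□
□□□□□□□
□□□□■□■
k=12  ■□□■■□■
□□□■■□■
□□□□■■□
□□□□■□□
□□□□□□□
k=13  ■□□■■□■
■□□□□□■
□□□□□□□
□□□□■■□
□□□■■■□
k=14  ■□□■□□□
■□□□□■■
□□□□□■■
□□□■□■□
□□□□□□□
k=15  ■□□□□□□
■□□□■■□
■□□□□□□
□□□□■■■
□□□□■□□
k=16  □□□□■■■
■■□□□□□
■□□□□□□
□□□□■■■
□□□□■□■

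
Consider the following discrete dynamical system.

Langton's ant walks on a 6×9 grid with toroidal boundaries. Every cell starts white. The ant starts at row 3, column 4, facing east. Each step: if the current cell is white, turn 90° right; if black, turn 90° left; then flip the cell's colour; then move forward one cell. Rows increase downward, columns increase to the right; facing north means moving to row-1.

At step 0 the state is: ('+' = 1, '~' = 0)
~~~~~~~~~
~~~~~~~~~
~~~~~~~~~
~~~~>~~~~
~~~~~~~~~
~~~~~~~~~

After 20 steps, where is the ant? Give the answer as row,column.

1,2

[0] ~~~~~~~~~
~~~~~~~~~
~~~~~~~~~
~~~~>~~~~
~~~~~~~~~
~~~~~~~~~
[1] ~~~~~~~~~
~~~~~~~~~
~~~~~~~~~
~~~~+~~~~
~~~~v~~~~
~~~~~~~~~
[2] ~~~~~~~~~
~~~~~~~~~
~~~~~~~~~
~~~~+~~~~
~~~<+~~~~
~~~~~~~~~
[3] ~~~~~~~~~
~~~~~~~~~
~~~~~~~~~
~~~^+~~~~
~~~++~~~~
~~~~~~~~~
[4] ~~~~~~~~~
~~~~~~~~~
~~~~~~~~~
~~~+>~~~~
~~~++~~~~
~~~~~~~~~
[5] ~~~~~~~~~
~~~~~~~~~
~~~~^~~~~
~~~+~~~~~
~~~++~~~~
~~~~~~~~~
[6] ~~~~~~~~~
~~~~~~~~~
~~~~+>~~~
~~~+~~~~~
~~~++~~~~
~~~~~~~~~
[7] ~~~~~~~~~
~~~~~~~~~
~~~~++~~~
~~~+~v~~~
~~~++~~~~
~~~~~~~~~
[8] ~~~~~~~~~
~~~~~~~~~
~~~~++~~~
~~~+<+~~~
~~~++~~~~
~~~~~~~~~
[9] ~~~~~~~~~
~~~~~~~~~
~~~~^+~~~
~~~+++~~~
~~~++~~~~
~~~~~~~~~
[10] ~~~~~~~~~
~~~~~~~~~
~~~<~+~~~
~~~+++~~~
~~~++~~~~
~~~~~~~~~
[11] ~~~~~~~~~
~~~^~~~~~
~~~+~+~~~
~~~+++~~~
~~~++~~~~
~~~~~~~~~
[12] ~~~~~~~~~
~~~+>~~~~
~~~+~+~~~
~~~+++~~~
~~~++~~~~
~~~~~~~~~
[13] ~~~~~~~~~
~~~++~~~~
~~~+v+~~~
~~~+++~~~
~~~++~~~~
~~~~~~~~~
[14] ~~~~~~~~~
~~~++~~~~
~~~<++~~~
~~~+++~~~
~~~++~~~~
~~~~~~~~~
[15] ~~~~~~~~~
~~~++~~~~
~~~~++~~~
~~~v++~~~
~~~++~~~~
~~~~~~~~~
[16] ~~~~~~~~~
~~~++~~~~
~~~~++~~~
~~~~>+~~~
~~~++~~~~
~~~~~~~~~
[17] ~~~~~~~~~
~~~++~~~~
~~~~^+~~~
~~~~~+~~~
~~~++~~~~
~~~~~~~~~
[18] ~~~~~~~~~
~~~++~~~~
~~~<~+~~~
~~~~~+~~~
~~~++~~~~
~~~~~~~~~
[19] ~~~~~~~~~
~~~^+~~~~
~~~+~+~~~
~~~~~+~~~
~~~++~~~~
~~~~~~~~~
[20] ~~~~~~~~~
~~<~+~~~~
~~~+~+~~~
~~~~~+~~~
~~~++~~~~
~~~~~~~~~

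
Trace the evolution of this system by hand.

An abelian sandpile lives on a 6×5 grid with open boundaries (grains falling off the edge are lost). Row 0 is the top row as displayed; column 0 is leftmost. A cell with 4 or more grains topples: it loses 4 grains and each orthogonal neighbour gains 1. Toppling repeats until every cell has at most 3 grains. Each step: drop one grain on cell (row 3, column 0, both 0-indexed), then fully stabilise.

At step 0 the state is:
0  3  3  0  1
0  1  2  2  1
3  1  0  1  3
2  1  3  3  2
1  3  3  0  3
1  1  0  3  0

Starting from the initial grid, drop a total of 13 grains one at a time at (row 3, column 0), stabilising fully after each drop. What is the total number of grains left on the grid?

step 0: 0  3  3  0  1
0  1  2  2  1
3  1  0  1  3
2  1  3  3  2
1  3  3  0  3
1  1  0  3  0
step 1: 0  3  3  0  1
0  1  2  2  1
3  1  0  1  3
3  1  3  3  2
1  3  3  0  3
1  1  0  3  0
step 2: 0  3  3  0  1
1  1  2  2  1
0  2  0  1  3
1  2  3  3  2
2  3  3  0  3
1  1  0  3  0
step 3: 0  3  3  0  1
1  1  2  2  1
0  2  0  1  3
2  2  3  3  2
2  3  3  0  3
1  1  0  3  0
step 4: 0  3  3  0  1
1  1  2  2  1
0  2  0  1  3
3  2  3  3  2
2  3  3  0  3
1  1  0  3  0
step 5: 0  3  3  0  1
1  1  2  2  1
1  2  0  1  3
0  3  3  3  2
3  3  3  0  3
1  1  0  3  0
step 6: 0  3  3  0  1
1  1  2  2  1
1  2  0  1  3
1  3  3  3  2
3  3  3  0  3
1  1  0  3  0
step 7: 0  3  3  0  1
1  1  2  2  1
1  2  0  1  3
2  3  3  3  2
3  3  3  0  3
1  1  0  3  0
step 8: 0  3  3  0  1
1  1  2  2  1
1  2  0  1  3
3  3  3  3  2
3  3  3  0  3
1  1  0  3  0
step 9: 0  3  3  0  1
1  1  2  2  1
2  3  1  2  3
2  2  2  0  3
1  2  1  2  3
2  2  1  3  0
step 10: 0  3  3  0  1
1  1  2  2  1
2  3  1  2  3
3  2  2  0  3
1  2  1  2  3
2  2  1  3  0
step 11: 0  3  3  0  1
1  1  2  2  1
3  3  1  2  3
0  3  2  0  3
2  2  1  2  3
2  2  1  3  0
step 12: 0  3  3  0  1
1  1  2  2  1
3  3  1  2  3
1  3  2  0  3
2  2  1  2  3
2  2  1  3  0
step 13: 0  3  3  0  1
1  1  2  2  1
3  3  1  2  3
2  3  2  0  3
2  2  1  2  3
2  2  1  3  0

54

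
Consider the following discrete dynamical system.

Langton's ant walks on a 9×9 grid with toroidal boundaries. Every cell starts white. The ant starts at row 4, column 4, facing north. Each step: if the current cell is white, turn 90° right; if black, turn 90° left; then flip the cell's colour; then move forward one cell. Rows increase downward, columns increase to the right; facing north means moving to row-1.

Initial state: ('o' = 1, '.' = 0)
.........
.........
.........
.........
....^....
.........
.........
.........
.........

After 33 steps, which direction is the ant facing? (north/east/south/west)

[0] .........
.........
.........
.........
....^....
.........
.........
.........
.........
[1] .........
.........
.........
.........
....o>...
.........
.........
.........
.........
[2] .........
.........
.........
.........
....oo...
.....v...
.........
.........
.........
[3] .........
.........
.........
.........
....oo...
....<o...
.........
.........
.........
[4] .........
.........
.........
.........
....^o...
....oo...
.........
.........
.........
[5] .........
.........
.........
.........
...<.o...
....oo...
.........
.........
.........
[6] .........
.........
.........
...^.....
...o.o...
....oo...
.........
.........
.........
[7] .........
.........
.........
...o>....
...o.o...
....oo...
.........
.........
.........
[8] .........
.........
.........
...oo....
...ovo...
....oo...
.........
.........
.........
[9] .........
.........
.........
...oo....
...<oo...
....oo...
.........
.........
.........
[10] .........
.........
.........
...oo....
....oo...
...voo...
.........
.........
.........
[11] .........
.........
.........
...oo....
....oo...
..<ooo...
.........
.........
.........
[12] .........
.........
.........
...oo....
..^.oo...
..oooo...
.........
.........
.........
[13] .........
.........
.........
...oo....
..o>oo...
..oooo...
.........
.........
.........
[14] .........
.........
.........
...oo....
..oooo...
..ovoo...
.........
.........
.........
[15] .........
.........
.........
...oo....
..oooo...
..o.>o...
.........
.........
.........
[16] .........
.........
.........
...oo....
..oo^o...
..o..o...
.........
.........
.........
[17] .........
.........
.........
...oo....
..o<.o...
..o..o...
.........
.........
.........
[18] .........
.........
.........
...oo....
..o..o...
..ov.o...
.........
.........
.........
[19] .........
.........
.........
...oo....
..o..o...
..<o.o...
.........
.........
.........
[20] .........
.........
.........
...oo....
..o..o...
...o.o...
..v......
.........
.........
[21] .........
.........
.........
...oo....
..o..o...
...o.o...
.<o......
.........
.........
[22] .........
.........
.........
...oo....
..o..o...
.^.o.o...
.oo......
.........
.........
[23] .........
.........
.........
...oo....
..o..o...
.o>o.o...
.oo......
.........
.........
[24] .........
.........
.........
...oo....
..o..o...
.ooo.o...
.ov......
.........
.........
[25] .........
.........
.........
...oo....
..o..o...
.ooo.o...
.o.>.....
.........
.........
[26] .........
.........
.........
...oo....
..o..o...
.ooo.o...
.o.o.....
...v.....
.........
[27] .........
.........
.........
...oo....
..o..o...
.ooo.o...
.o.o.....
..<o.....
.........
[28] .........
.........
.........
...oo....
..o..o...
.ooo.o...
.o^o.....
..oo.....
.........
[29] .........
.........
.........
...oo....
..o..o...
.ooo.o...
.oo>.....
..oo.....
.........
[30] .........
.........
.........
...oo....
..o..o...
.oo^.o...
.oo......
..oo.....
.........
[31] .........
.........
.........
...oo....
..o..o...
.o<..o...
.oo......
..oo.....
.........
[32] .........
.........
.........
...oo....
..o..o...
.o...o...
.ov......
..oo.....
.........
[33] .........
.........
.........
...oo....
..o..o...
.o...o...
.o.>.....
..oo.....
.........

east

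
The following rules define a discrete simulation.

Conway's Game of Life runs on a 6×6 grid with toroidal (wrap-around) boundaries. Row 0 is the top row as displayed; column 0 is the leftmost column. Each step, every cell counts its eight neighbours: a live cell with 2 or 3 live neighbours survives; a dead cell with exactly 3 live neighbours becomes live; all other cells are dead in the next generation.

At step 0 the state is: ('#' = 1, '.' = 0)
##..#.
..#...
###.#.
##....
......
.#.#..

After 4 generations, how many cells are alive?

9

k=0  ##..#.
..#...
###.#.
##....
......
.#.#..
k=1  ##.#..
..#...
#.##.#
#.#..#
###...
###...
k=2  #..#..
....##
#.####
....#.
...#..
...#.#
k=3  #..#..
.##...
#.....
..#...
...#..
..##..
k=4  ...#..
###...
..#...
......
...#..
..###.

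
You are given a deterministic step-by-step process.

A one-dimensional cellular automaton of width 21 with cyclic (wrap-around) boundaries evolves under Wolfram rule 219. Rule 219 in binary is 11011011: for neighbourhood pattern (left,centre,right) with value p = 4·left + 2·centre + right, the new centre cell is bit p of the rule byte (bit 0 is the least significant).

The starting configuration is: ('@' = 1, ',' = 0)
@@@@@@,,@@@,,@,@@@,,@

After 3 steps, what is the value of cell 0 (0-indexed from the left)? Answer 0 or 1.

t=0: @@@@@@,,@@@,,@,@@@,,@
t=1: @@@@@@@@@@@@@,,@@@@@@
t=2: @@@@@@@@@@@@@@@@@@@@@
t=3: @@@@@@@@@@@@@@@@@@@@@

1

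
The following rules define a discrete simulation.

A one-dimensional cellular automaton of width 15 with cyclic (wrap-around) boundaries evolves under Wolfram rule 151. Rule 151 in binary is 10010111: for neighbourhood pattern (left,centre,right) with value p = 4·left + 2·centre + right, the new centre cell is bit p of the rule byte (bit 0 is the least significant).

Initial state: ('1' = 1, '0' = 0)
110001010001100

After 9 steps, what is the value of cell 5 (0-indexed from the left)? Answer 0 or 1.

step 0: 110001010001100
step 1: 001111011110011
step 2: 110110001101100
step 3: 000001110000011
step 4: 111110101111100
step 5: 011100100111011
step 6: 001011111010000
step 7: 111001110011111
step 8: 110110101101111
step 9: 100000100000111

0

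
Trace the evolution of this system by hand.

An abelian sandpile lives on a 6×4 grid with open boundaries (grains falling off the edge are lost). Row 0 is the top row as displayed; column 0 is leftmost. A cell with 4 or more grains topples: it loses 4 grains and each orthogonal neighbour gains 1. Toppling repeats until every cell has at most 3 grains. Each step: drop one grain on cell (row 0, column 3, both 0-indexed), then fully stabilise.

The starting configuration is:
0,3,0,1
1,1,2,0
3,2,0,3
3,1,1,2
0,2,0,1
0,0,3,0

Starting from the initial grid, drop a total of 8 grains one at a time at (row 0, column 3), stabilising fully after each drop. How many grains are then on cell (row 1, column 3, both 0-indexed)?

gen 0: 0,3,0,1
1,1,2,0
3,2,0,3
3,1,1,2
0,2,0,1
0,0,3,0
gen 1: 0,3,0,2
1,1,2,0
3,2,0,3
3,1,1,2
0,2,0,1
0,0,3,0
gen 2: 0,3,0,3
1,1,2,0
3,2,0,3
3,1,1,2
0,2,0,1
0,0,3,0
gen 3: 0,3,1,0
1,1,2,1
3,2,0,3
3,1,1,2
0,2,0,1
0,0,3,0
gen 4: 0,3,1,1
1,1,2,1
3,2,0,3
3,1,1,2
0,2,0,1
0,0,3,0
gen 5: 0,3,1,2
1,1,2,1
3,2,0,3
3,1,1,2
0,2,0,1
0,0,3,0
gen 6: 0,3,1,3
1,1,2,1
3,2,0,3
3,1,1,2
0,2,0,1
0,0,3,0
gen 7: 0,3,2,0
1,1,2,2
3,2,0,3
3,1,1,2
0,2,0,1
0,0,3,0
gen 8: 0,3,2,1
1,1,2,2
3,2,0,3
3,1,1,2
0,2,0,1
0,0,3,0

2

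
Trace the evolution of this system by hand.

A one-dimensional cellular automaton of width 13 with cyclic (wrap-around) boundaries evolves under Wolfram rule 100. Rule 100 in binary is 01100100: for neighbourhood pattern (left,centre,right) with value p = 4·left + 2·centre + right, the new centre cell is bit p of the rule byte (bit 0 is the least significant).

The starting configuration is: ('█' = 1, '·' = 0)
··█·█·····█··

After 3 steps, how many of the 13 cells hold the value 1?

2

k=0  ··█·█·····█··
k=1  ··███·····█··
k=2  ····█·····█··
k=3  ····█·····█··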